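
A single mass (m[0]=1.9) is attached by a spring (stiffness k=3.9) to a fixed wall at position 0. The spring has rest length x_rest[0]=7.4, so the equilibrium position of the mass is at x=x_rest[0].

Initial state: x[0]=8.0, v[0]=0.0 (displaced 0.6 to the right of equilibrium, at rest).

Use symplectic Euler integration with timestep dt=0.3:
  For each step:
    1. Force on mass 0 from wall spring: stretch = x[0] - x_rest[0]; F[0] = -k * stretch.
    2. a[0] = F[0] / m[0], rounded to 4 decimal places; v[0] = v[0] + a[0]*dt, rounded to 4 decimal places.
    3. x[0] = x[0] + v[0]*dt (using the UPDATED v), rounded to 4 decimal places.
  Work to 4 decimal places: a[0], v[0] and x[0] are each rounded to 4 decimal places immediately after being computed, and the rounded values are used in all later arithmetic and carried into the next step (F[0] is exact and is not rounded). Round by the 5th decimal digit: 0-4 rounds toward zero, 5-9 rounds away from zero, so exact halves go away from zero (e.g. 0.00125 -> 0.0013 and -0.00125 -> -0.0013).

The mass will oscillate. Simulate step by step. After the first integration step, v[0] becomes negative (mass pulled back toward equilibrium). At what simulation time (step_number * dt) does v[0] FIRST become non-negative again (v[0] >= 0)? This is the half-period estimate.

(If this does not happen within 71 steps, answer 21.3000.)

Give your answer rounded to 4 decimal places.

Step 0: x=[8.0000] v=[0.0000]
Step 1: x=[7.8892] v=[-0.3695]
Step 2: x=[7.6880] v=[-0.6707]
Step 3: x=[7.4336] v=[-0.8481]
Step 4: x=[7.1730] v=[-0.8688]
Step 5: x=[6.9543] v=[-0.7290]
Step 6: x=[6.8180] v=[-0.4545]
Step 7: x=[6.7892] v=[-0.0961]
Step 8: x=[6.8732] v=[0.2800]
First v>=0 after going negative at step 8, time=2.4000

Answer: 2.4000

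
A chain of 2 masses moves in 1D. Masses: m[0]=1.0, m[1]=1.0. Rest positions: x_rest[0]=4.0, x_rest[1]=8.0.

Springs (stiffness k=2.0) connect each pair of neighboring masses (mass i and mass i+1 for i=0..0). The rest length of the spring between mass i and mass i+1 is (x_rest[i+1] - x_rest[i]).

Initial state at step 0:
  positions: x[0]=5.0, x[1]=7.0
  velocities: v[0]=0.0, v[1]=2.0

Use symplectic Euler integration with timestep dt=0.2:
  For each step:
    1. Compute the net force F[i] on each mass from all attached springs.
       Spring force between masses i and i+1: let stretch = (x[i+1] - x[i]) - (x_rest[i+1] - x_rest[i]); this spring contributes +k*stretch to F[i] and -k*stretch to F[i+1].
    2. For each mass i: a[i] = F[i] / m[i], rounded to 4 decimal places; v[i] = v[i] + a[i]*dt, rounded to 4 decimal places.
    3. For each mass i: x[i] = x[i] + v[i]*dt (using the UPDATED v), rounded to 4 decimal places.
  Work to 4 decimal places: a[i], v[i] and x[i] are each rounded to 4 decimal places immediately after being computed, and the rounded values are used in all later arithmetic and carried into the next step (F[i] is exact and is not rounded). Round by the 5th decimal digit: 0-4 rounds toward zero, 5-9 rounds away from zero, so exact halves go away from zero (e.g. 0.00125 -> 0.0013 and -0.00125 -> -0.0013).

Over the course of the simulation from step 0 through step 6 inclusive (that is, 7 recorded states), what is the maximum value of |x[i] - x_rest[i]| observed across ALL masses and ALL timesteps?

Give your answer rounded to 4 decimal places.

Answer: 2.4222

Derivation:
Step 0: x=[5.0000 7.0000] v=[0.0000 2.0000]
Step 1: x=[4.8400 7.5600] v=[-0.8000 2.8000]
Step 2: x=[4.5776 8.2224] v=[-1.3120 3.3120]
Step 3: x=[4.2868 8.9132] v=[-1.4541 3.4541]
Step 4: x=[4.0461 9.5539] v=[-1.2035 3.2035]
Step 5: x=[3.9260 10.0740] v=[-0.6004 2.6004]
Step 6: x=[3.9778 10.4222] v=[0.2588 1.7412]
Max displacement = 2.4222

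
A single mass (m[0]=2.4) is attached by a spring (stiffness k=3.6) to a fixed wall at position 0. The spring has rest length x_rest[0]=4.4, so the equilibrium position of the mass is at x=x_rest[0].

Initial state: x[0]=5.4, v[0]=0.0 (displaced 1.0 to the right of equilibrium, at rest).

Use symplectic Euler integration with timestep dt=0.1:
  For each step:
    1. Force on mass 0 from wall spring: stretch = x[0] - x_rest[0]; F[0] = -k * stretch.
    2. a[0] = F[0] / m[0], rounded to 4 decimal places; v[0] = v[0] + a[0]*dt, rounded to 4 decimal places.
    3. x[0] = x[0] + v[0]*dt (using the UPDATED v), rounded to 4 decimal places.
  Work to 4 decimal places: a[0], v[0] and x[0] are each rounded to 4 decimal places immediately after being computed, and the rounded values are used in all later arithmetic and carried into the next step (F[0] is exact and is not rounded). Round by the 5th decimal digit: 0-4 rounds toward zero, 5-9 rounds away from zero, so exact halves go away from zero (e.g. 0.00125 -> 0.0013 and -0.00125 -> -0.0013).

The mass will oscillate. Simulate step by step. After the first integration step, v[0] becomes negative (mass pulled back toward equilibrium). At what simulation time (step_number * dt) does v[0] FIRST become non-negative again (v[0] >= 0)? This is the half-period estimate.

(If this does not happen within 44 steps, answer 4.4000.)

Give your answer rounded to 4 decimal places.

Step 0: x=[5.4000] v=[0.0000]
Step 1: x=[5.3850] v=[-0.1500]
Step 2: x=[5.3552] v=[-0.2978]
Step 3: x=[5.3111] v=[-0.4411]
Step 4: x=[5.2533] v=[-0.5778]
Step 5: x=[5.1827] v=[-0.7058]
Step 6: x=[5.1004] v=[-0.8232]
Step 7: x=[5.0076] v=[-0.9283]
Step 8: x=[4.9057] v=[-1.0194]
Step 9: x=[4.7962] v=[-1.0953]
Step 10: x=[4.6807] v=[-1.1547]
Step 11: x=[4.5610] v=[-1.1968]
Step 12: x=[4.4389] v=[-1.2210]
Step 13: x=[4.3162] v=[-1.2268]
Step 14: x=[4.1948] v=[-1.2142]
Step 15: x=[4.0765] v=[-1.1834]
Step 16: x=[3.9630] v=[-1.1349]
Step 17: x=[3.8561] v=[-1.0694]
Step 18: x=[3.7573] v=[-0.9878]
Step 19: x=[3.6682] v=[-0.8914]
Step 20: x=[3.5900] v=[-0.7816]
Step 21: x=[3.5240] v=[-0.6601]
Step 22: x=[3.4711] v=[-0.5287]
Step 23: x=[3.4322] v=[-0.3894]
Step 24: x=[3.4078] v=[-0.2442]
Step 25: x=[3.3983] v=[-0.0954]
Step 26: x=[3.4038] v=[0.0549]
First v>=0 after going negative at step 26, time=2.6000

Answer: 2.6000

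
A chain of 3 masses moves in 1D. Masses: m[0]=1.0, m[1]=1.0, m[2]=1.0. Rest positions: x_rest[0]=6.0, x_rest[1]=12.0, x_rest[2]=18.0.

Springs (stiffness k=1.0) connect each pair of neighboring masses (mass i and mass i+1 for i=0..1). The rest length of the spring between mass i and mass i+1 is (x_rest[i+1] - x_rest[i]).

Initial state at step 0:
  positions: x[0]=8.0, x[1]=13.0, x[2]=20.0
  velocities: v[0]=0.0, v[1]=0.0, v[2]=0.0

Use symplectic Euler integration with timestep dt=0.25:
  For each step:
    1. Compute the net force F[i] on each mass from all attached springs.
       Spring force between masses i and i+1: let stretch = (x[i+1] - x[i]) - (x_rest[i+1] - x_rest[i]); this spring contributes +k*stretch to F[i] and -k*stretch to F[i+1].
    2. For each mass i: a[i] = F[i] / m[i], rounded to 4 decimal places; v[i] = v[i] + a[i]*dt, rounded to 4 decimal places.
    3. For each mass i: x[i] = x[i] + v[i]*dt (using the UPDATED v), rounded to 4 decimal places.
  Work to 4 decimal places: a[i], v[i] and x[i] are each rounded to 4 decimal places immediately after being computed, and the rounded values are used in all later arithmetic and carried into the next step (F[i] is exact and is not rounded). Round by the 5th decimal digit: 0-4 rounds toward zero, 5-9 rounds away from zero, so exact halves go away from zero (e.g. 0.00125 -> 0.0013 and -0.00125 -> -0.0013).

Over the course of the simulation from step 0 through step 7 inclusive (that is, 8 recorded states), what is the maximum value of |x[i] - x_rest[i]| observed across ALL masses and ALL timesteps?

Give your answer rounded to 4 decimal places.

Step 0: x=[8.0000 13.0000 20.0000] v=[0.0000 0.0000 0.0000]
Step 1: x=[7.9375 13.1250 19.9375] v=[-0.2500 0.5000 -0.2500]
Step 2: x=[7.8242 13.3516 19.8242] v=[-0.4531 0.9063 -0.4531]
Step 3: x=[7.6814 13.6373 19.6814] v=[-0.5713 1.1426 -0.5713]
Step 4: x=[7.5358 13.9285 19.5358] v=[-0.5823 1.1647 -0.5823]
Step 5: x=[7.4148 14.1706 19.4148] v=[-0.4841 0.9684 -0.4841]
Step 6: x=[7.3410 14.3182 19.3410] v=[-0.2952 0.5905 -0.2952]
Step 7: x=[7.3283 14.3437 19.3283] v=[-0.0509 0.1019 -0.0509]
Max displacement = 2.3437

Answer: 2.3437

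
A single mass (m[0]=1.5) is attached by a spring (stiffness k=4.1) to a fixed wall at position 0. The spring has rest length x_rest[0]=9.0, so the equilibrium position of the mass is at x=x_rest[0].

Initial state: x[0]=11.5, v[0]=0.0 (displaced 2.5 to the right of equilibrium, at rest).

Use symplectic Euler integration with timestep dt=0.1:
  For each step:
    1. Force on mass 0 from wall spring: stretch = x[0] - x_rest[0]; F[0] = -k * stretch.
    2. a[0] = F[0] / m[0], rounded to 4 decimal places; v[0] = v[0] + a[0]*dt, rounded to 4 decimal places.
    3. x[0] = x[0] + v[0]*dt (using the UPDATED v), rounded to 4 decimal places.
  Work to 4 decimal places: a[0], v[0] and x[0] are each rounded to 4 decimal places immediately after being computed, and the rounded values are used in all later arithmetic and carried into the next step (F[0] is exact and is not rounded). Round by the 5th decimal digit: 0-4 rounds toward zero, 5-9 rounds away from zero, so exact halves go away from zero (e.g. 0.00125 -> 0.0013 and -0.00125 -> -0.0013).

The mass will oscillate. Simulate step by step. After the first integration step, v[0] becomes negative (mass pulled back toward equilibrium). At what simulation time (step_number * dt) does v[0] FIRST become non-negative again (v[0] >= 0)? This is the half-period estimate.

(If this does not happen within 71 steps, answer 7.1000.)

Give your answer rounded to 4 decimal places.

Step 0: x=[11.5000] v=[0.0000]
Step 1: x=[11.4317] v=[-0.6833]
Step 2: x=[11.2969] v=[-1.3480]
Step 3: x=[11.0993] v=[-1.9758]
Step 4: x=[10.8443] v=[-2.5496]
Step 5: x=[10.5389] v=[-3.0537]
Step 6: x=[10.1915] v=[-3.4743]
Step 7: x=[9.8115] v=[-3.8000]
Step 8: x=[9.4093] v=[-4.0218]
Step 9: x=[8.9959] v=[-4.1337]
Step 10: x=[8.5826] v=[-4.1326]
Step 11: x=[8.1808] v=[-4.0185]
Step 12: x=[7.8013] v=[-3.7946]
Step 13: x=[7.4546] v=[-3.4670]
Step 14: x=[7.1501] v=[-3.0446]
Step 15: x=[6.8962] v=[-2.5390]
Step 16: x=[6.6998] v=[-1.9640]
Step 17: x=[6.5663] v=[-1.3353]
Step 18: x=[6.4993] v=[-0.6701]
Step 19: x=[6.5006] v=[0.0134]
First v>=0 after going negative at step 19, time=1.9000

Answer: 1.9000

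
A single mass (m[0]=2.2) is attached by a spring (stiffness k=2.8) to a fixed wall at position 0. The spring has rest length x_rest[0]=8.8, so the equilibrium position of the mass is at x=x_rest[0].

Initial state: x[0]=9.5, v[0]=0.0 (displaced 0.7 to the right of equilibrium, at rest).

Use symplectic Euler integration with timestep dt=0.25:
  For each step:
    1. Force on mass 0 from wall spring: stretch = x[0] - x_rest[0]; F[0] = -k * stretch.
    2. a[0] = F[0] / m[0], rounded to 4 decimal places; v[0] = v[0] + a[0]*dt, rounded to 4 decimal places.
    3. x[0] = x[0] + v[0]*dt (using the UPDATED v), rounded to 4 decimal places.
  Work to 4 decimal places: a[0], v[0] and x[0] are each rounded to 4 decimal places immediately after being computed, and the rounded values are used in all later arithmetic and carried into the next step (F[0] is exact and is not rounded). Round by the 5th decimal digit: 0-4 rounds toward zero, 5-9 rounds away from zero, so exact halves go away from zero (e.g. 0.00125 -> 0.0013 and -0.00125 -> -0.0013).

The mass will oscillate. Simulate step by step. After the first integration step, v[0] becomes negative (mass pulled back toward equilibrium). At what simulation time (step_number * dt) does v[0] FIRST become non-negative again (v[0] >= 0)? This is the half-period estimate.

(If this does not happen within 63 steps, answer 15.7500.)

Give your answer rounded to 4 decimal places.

Step 0: x=[9.5000] v=[0.0000]
Step 1: x=[9.4443] v=[-0.2227]
Step 2: x=[9.3374] v=[-0.4277]
Step 3: x=[9.1877] v=[-0.5987]
Step 4: x=[9.0072] v=[-0.7221]
Step 5: x=[8.8102] v=[-0.7880]
Step 6: x=[8.6124] v=[-0.7913]
Step 7: x=[8.4295] v=[-0.7316]
Step 8: x=[8.2761] v=[-0.6137]
Step 9: x=[8.1644] v=[-0.4470]
Step 10: x=[8.1032] v=[-0.2448]
Step 11: x=[8.0974] v=[-0.0231]
Step 12: x=[8.1475] v=[0.2005]
First v>=0 after going negative at step 12, time=3.0000

Answer: 3.0000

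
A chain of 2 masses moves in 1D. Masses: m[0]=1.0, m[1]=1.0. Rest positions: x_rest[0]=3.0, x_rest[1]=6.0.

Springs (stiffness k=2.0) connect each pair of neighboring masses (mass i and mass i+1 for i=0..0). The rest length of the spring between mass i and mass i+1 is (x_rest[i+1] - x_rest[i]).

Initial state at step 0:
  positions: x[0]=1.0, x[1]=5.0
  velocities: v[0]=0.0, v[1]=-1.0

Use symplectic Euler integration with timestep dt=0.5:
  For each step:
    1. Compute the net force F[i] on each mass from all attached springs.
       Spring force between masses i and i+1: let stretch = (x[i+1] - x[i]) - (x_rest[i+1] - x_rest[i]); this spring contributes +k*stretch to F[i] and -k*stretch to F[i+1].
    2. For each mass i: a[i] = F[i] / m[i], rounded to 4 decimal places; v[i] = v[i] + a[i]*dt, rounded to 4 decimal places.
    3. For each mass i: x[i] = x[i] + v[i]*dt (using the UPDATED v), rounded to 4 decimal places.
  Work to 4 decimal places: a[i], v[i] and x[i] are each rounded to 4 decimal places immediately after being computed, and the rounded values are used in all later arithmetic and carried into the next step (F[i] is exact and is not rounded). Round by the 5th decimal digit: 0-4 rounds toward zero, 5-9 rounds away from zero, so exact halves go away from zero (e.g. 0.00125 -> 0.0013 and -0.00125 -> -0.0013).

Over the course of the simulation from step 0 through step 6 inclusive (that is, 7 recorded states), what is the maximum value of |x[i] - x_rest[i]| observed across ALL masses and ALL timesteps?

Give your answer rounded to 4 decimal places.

Step 0: x=[1.0000 5.0000] v=[0.0000 -1.0000]
Step 1: x=[1.5000 4.0000] v=[1.0000 -2.0000]
Step 2: x=[1.7500 3.2500] v=[0.5000 -1.5000]
Step 3: x=[1.2500 3.2500] v=[-1.0000 0.0000]
Step 4: x=[0.2500 3.7500] v=[-2.0000 1.0000]
Step 5: x=[-0.5000 4.0000] v=[-1.5000 0.5000]
Step 6: x=[-0.5000 3.5000] v=[0.0000 -1.0000]
Max displacement = 3.5000

Answer: 3.5000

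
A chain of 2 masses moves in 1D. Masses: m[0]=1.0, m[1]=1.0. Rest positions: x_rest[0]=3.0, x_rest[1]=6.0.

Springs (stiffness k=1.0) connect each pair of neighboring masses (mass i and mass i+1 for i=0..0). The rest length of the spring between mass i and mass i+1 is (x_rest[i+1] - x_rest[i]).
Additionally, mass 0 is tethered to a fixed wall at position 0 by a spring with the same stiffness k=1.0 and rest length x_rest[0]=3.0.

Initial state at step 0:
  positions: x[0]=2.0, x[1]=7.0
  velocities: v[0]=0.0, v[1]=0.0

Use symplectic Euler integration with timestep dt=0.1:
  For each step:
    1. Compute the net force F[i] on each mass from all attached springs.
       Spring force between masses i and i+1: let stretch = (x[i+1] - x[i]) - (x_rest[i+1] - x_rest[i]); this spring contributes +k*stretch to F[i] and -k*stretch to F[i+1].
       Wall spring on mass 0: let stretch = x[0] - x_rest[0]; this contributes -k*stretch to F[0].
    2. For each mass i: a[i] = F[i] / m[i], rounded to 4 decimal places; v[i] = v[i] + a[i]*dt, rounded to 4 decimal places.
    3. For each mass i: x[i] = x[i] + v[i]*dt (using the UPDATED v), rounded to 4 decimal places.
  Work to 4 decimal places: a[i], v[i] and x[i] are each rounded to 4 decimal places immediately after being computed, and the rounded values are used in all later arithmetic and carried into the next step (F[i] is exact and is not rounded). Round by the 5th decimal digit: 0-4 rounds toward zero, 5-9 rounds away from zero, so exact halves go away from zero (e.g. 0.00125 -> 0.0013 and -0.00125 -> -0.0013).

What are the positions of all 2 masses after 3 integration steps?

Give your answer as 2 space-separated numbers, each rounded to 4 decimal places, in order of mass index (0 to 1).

Step 0: x=[2.0000 7.0000] v=[0.0000 0.0000]
Step 1: x=[2.0300 6.9800] v=[0.3000 -0.2000]
Step 2: x=[2.0892 6.9405] v=[0.5920 -0.3950]
Step 3: x=[2.1760 6.8825] v=[0.8682 -0.5801]

Answer: 2.1760 6.8825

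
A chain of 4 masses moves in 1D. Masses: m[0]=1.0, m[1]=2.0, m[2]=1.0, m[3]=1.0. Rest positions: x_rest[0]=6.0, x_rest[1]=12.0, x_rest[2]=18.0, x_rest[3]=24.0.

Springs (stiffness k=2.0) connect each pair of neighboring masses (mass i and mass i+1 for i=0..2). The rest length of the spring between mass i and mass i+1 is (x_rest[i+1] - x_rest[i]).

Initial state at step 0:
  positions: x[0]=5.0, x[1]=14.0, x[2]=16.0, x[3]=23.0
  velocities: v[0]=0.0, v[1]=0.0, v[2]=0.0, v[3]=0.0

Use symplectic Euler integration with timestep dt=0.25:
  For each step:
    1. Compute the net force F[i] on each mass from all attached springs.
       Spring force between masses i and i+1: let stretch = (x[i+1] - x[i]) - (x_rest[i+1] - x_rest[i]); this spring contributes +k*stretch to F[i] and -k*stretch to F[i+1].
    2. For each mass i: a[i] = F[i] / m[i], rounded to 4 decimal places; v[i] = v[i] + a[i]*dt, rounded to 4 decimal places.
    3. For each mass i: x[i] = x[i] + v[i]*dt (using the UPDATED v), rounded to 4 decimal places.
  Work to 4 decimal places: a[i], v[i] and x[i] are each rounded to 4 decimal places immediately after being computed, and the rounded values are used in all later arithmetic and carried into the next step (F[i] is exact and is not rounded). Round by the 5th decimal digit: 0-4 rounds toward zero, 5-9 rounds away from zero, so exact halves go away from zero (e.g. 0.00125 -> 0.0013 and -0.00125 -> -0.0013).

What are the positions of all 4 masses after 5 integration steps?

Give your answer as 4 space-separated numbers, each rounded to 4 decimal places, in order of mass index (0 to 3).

Step 0: x=[5.0000 14.0000 16.0000 23.0000] v=[0.0000 0.0000 0.0000 0.0000]
Step 1: x=[5.3750 13.5625 16.6250 22.8750] v=[1.5000 -1.7500 2.5000 -0.5000]
Step 2: x=[6.0235 12.8047 17.6485 22.7188] v=[2.5938 -3.0313 4.0938 -0.6250]
Step 3: x=[6.7696 11.9258 18.7003 22.6788] v=[2.9844 -3.5157 4.2071 -0.1602]
Step 4: x=[7.4102 11.1480 19.4026 22.8915] v=[2.5625 -3.1111 2.8091 0.8506]
Step 5: x=[7.7681 10.6525 19.5092 23.4181] v=[1.4314 -1.9819 0.4263 2.1062]

Answer: 7.7681 10.6525 19.5092 23.4181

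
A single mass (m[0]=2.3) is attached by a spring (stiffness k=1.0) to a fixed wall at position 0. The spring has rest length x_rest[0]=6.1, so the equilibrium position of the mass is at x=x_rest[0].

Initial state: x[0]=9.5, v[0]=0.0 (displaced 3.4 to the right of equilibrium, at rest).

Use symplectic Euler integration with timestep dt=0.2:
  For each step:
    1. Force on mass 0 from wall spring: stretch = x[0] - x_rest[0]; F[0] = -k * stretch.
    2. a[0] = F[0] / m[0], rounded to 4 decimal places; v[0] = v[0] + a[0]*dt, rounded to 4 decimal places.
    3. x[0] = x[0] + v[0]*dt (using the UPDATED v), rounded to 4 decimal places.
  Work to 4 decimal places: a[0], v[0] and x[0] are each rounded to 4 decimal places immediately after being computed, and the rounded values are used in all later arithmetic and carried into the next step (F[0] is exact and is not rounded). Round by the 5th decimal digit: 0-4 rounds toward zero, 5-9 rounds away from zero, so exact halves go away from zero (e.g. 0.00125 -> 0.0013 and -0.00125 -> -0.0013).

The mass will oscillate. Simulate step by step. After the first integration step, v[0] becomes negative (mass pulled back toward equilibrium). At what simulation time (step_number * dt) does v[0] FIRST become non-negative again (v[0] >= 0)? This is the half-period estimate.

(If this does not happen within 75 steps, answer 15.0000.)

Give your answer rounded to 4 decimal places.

Answer: 4.8000

Derivation:
Step 0: x=[9.5000] v=[0.0000]
Step 1: x=[9.4409] v=[-0.2957]
Step 2: x=[9.3237] v=[-0.5862]
Step 3: x=[9.1504] v=[-0.8665]
Step 4: x=[8.9240] v=[-1.1318]
Step 5: x=[8.6485] v=[-1.3774]
Step 6: x=[8.3287] v=[-1.5990]
Step 7: x=[7.9701] v=[-1.7928]
Step 8: x=[7.5790] v=[-1.9554]
Step 9: x=[7.1622] v=[-2.0840]
Step 10: x=[6.7269] v=[-2.1764]
Step 11: x=[6.2807] v=[-2.2309]
Step 12: x=[5.8314] v=[-2.2466]
Step 13: x=[5.3868] v=[-2.2232]
Step 14: x=[4.9546] v=[-2.1612]
Step 15: x=[4.5423] v=[-2.0616]
Step 16: x=[4.1571] v=[-1.9261]
Step 17: x=[3.8057] v=[-1.7572]
Step 18: x=[3.4942] v=[-1.5577]
Step 19: x=[3.2280] v=[-1.3311]
Step 20: x=[3.0117] v=[-1.0814]
Step 21: x=[2.8491] v=[-0.8129]
Step 22: x=[2.7431] v=[-0.5302]
Step 23: x=[2.6954] v=[-0.2383]
Step 24: x=[2.7070] v=[0.0578]
First v>=0 after going negative at step 24, time=4.8000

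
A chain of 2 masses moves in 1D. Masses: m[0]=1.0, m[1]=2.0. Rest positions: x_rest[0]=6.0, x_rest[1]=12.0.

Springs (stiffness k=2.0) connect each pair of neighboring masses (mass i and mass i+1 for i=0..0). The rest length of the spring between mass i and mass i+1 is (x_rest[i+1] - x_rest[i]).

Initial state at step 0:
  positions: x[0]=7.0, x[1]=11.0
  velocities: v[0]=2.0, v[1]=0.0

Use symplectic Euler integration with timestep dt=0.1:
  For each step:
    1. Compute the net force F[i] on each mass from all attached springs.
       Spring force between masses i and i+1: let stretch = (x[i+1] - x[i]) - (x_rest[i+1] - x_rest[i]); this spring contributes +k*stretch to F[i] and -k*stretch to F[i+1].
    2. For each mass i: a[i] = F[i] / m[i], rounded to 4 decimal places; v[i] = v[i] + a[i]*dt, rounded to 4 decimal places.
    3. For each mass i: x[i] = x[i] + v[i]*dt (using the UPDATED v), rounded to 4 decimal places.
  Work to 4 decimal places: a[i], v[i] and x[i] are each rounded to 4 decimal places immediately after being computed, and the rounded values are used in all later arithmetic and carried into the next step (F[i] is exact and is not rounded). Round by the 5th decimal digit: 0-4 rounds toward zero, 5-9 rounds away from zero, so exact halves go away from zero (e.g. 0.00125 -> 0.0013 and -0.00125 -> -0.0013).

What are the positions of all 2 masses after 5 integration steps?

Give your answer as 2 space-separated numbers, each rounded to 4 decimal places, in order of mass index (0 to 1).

Step 0: x=[7.0000 11.0000] v=[2.0000 0.0000]
Step 1: x=[7.1600 11.0200] v=[1.6000 0.2000]
Step 2: x=[7.2772 11.0614] v=[1.1720 0.4140]
Step 3: x=[7.3501 11.1250] v=[0.7288 0.6356]
Step 4: x=[7.3785 11.2108] v=[0.2838 0.8581]
Step 5: x=[7.3635 11.3183] v=[-0.1497 1.0749]

Answer: 7.3635 11.3183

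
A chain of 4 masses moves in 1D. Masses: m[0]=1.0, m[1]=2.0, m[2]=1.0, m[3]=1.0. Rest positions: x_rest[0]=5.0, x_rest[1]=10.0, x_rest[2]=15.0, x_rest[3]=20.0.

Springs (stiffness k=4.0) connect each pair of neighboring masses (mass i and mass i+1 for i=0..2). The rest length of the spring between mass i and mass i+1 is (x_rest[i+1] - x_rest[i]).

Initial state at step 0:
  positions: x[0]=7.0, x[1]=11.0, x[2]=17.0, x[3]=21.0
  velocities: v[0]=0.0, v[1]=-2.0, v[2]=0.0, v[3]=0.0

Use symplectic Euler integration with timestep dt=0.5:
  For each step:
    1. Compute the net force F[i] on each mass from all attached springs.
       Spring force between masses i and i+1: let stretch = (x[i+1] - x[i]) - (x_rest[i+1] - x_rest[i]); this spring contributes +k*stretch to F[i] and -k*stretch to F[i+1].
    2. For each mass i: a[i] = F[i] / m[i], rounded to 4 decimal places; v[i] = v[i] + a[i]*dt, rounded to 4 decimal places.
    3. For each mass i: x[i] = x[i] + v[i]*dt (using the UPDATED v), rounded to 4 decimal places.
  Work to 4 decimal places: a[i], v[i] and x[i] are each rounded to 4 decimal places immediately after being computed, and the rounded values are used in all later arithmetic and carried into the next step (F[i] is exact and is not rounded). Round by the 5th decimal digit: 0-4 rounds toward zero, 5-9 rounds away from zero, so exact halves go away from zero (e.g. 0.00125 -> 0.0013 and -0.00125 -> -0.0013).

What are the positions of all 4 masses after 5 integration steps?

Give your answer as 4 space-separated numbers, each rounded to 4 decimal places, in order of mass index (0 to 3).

Answer: 5.0000 9.2500 14.0000 19.5000

Derivation:
Step 0: x=[7.0000 11.0000 17.0000 21.0000] v=[0.0000 -2.0000 0.0000 0.0000]
Step 1: x=[6.0000 11.0000 15.0000 22.0000] v=[-2.0000 0.0000 -4.0000 2.0000]
Step 2: x=[5.0000 10.5000 16.0000 21.0000] v=[-2.0000 -1.0000 2.0000 -2.0000]
Step 3: x=[4.5000 10.0000 16.5000 20.0000] v=[-1.0000 -1.0000 1.0000 -2.0000]
Step 4: x=[4.5000 10.0000 14.0000 20.5000] v=[0.0000 0.0000 -5.0000 1.0000]
Step 5: x=[5.0000 9.2500 14.0000 19.5000] v=[1.0000 -1.5000 0.0000 -2.0000]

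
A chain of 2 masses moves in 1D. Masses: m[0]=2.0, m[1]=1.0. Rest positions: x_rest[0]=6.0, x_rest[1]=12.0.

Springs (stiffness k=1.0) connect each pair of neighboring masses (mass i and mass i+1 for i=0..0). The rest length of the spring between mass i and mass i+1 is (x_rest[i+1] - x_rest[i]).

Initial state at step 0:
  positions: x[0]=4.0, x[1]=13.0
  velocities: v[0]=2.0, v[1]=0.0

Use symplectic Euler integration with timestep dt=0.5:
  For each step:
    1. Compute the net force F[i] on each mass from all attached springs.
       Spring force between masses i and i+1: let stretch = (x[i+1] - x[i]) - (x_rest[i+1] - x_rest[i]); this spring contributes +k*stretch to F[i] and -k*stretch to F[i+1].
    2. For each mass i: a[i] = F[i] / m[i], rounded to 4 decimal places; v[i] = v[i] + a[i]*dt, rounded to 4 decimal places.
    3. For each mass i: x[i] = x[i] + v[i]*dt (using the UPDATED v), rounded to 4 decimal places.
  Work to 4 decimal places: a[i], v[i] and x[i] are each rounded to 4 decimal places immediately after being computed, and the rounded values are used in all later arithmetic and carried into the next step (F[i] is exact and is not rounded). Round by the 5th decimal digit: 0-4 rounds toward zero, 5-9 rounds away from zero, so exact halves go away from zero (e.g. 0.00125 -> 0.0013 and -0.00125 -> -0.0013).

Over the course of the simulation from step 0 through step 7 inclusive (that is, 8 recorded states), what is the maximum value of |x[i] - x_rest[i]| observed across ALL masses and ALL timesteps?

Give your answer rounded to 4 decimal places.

Answer: 4.6452

Derivation:
Step 0: x=[4.0000 13.0000] v=[2.0000 0.0000]
Step 1: x=[5.3750 12.2500] v=[2.7500 -1.5000]
Step 2: x=[6.8594 11.2813] v=[2.9688 -1.9375]
Step 3: x=[8.1466 10.7071] v=[2.5743 -1.1485]
Step 4: x=[9.0038 10.9928] v=[1.7144 0.5713]
Step 5: x=[9.3597 12.2812] v=[0.7117 2.5768]
Step 6: x=[9.3307 14.3393] v=[-0.0580 4.1161]
Step 7: x=[9.1778 16.6452] v=[-0.3059 4.6118]
Max displacement = 4.6452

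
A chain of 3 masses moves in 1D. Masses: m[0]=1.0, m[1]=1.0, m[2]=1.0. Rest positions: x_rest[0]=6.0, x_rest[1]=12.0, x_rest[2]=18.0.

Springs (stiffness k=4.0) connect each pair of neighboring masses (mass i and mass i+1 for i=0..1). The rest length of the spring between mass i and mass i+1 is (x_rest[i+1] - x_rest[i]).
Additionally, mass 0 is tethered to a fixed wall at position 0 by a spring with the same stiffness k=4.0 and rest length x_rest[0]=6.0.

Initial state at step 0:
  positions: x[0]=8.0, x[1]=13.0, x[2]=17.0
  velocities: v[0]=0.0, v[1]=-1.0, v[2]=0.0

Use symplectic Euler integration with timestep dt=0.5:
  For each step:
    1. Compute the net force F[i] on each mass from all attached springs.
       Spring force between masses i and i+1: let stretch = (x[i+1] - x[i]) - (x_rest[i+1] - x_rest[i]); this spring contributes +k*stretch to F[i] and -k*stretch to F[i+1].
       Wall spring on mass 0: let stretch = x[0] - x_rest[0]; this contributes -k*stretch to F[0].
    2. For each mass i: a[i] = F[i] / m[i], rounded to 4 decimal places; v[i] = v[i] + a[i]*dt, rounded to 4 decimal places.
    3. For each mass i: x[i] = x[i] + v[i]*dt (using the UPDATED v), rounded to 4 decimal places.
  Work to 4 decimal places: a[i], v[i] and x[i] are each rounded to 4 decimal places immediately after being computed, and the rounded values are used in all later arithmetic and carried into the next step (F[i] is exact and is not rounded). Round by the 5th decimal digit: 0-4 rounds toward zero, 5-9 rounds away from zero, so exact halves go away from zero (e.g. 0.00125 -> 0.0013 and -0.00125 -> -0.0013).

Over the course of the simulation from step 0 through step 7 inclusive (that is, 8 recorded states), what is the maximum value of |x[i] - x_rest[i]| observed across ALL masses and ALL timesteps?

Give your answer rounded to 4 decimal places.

Answer: 2.5000

Derivation:
Step 0: x=[8.0000 13.0000 17.0000] v=[0.0000 -1.0000 0.0000]
Step 1: x=[5.0000 11.5000 19.0000] v=[-6.0000 -3.0000 4.0000]
Step 2: x=[3.5000 11.0000 19.5000] v=[-3.0000 -1.0000 1.0000]
Step 3: x=[6.0000 11.5000 17.5000] v=[5.0000 1.0000 -4.0000]
Step 4: x=[8.0000 12.5000 15.5000] v=[4.0000 2.0000 -4.0000]
Step 5: x=[6.5000 12.0000 16.5000] v=[-3.0000 -1.0000 2.0000]
Step 6: x=[4.0000 10.5000 19.0000] v=[-5.0000 -3.0000 5.0000]
Step 7: x=[4.0000 11.0000 19.0000] v=[0.0000 1.0000 0.0000]
Max displacement = 2.5000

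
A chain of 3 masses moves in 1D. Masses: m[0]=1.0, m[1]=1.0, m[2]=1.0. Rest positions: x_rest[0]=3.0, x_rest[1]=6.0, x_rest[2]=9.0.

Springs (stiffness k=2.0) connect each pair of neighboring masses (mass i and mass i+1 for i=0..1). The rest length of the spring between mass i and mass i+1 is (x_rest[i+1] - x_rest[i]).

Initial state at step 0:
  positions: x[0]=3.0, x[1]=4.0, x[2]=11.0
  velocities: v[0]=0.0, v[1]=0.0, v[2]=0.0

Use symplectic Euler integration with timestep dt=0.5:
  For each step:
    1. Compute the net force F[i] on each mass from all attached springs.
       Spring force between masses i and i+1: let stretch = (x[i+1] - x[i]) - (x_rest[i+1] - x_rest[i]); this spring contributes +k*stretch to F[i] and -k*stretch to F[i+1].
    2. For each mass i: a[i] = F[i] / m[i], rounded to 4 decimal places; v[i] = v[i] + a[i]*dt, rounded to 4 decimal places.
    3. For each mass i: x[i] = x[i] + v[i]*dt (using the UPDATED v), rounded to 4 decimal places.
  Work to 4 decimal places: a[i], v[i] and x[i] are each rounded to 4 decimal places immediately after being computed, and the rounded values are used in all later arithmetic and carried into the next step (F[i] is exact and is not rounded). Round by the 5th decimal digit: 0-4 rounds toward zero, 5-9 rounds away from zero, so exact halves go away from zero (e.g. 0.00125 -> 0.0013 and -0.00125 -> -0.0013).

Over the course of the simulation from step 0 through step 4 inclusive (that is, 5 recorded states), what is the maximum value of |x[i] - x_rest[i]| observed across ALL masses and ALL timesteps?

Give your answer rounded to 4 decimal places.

Step 0: x=[3.0000 4.0000 11.0000] v=[0.0000 0.0000 0.0000]
Step 1: x=[2.0000 7.0000 9.0000] v=[-2.0000 6.0000 -4.0000]
Step 2: x=[2.0000 8.5000 7.5000] v=[0.0000 3.0000 -3.0000]
Step 3: x=[3.7500 6.2500 8.0000] v=[3.5000 -4.5000 1.0000]
Step 4: x=[5.2500 3.6250 9.1250] v=[3.0000 -5.2500 2.2500]
Max displacement = 2.5000

Answer: 2.5000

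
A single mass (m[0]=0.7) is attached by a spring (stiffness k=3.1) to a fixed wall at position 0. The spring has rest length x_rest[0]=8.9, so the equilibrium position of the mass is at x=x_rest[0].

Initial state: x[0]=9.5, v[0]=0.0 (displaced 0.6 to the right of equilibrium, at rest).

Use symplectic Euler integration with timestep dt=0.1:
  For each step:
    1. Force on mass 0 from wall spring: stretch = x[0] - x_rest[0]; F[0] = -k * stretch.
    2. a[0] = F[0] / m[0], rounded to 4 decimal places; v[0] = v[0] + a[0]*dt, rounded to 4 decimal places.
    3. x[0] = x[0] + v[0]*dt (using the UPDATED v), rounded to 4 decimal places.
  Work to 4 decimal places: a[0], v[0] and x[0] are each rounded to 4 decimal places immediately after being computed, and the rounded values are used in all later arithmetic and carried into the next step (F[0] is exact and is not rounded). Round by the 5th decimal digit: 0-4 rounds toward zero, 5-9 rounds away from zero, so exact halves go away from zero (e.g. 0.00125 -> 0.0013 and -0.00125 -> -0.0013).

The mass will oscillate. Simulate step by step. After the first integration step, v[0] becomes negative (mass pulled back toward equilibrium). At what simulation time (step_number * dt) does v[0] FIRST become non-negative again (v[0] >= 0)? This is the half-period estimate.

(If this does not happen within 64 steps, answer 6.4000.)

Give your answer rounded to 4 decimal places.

Step 0: x=[9.5000] v=[0.0000]
Step 1: x=[9.4734] v=[-0.2657]
Step 2: x=[9.4214] v=[-0.5196]
Step 3: x=[9.3464] v=[-0.7505]
Step 4: x=[9.2516] v=[-0.9482]
Step 5: x=[9.1412] v=[-1.1039]
Step 6: x=[9.0201] v=[-1.2107]
Step 7: x=[8.8937] v=[-1.2639]
Step 8: x=[8.7676] v=[-1.2611]
Step 9: x=[8.6474] v=[-1.2025]
Step 10: x=[8.5383] v=[-1.0906]
Step 11: x=[8.4453] v=[-0.9304]
Step 12: x=[8.3724] v=[-0.7290]
Step 13: x=[8.3229] v=[-0.4954]
Step 14: x=[8.2989] v=[-0.2398]
Step 15: x=[8.3015] v=[0.0264]
First v>=0 after going negative at step 15, time=1.5000

Answer: 1.5000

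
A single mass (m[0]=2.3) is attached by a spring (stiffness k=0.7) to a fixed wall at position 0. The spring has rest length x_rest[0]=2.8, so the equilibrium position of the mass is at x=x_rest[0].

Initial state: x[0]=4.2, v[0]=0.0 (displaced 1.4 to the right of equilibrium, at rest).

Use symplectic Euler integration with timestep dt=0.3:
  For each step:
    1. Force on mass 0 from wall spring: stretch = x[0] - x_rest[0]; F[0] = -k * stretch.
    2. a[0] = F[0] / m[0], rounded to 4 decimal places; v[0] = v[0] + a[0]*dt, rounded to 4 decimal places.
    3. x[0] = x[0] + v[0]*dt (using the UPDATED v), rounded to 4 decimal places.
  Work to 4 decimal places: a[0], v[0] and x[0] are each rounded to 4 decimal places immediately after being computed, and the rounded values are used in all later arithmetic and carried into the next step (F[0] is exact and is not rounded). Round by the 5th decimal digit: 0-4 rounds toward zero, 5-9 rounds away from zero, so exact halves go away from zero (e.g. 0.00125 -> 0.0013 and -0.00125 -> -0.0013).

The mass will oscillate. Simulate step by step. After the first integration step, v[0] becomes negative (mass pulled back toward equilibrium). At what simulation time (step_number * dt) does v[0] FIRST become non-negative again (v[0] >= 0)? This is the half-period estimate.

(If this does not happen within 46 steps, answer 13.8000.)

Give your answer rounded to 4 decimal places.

Step 0: x=[4.2000] v=[0.0000]
Step 1: x=[4.1617] v=[-0.1278]
Step 2: x=[4.0861] v=[-0.2521]
Step 3: x=[3.9753] v=[-0.3695]
Step 4: x=[3.8323] v=[-0.4768]
Step 5: x=[3.6610] v=[-0.5711]
Step 6: x=[3.4661] v=[-0.6497]
Step 7: x=[3.2530] v=[-0.7105]
Step 8: x=[3.0274] v=[-0.7519]
Step 9: x=[2.7956] v=[-0.7727]
Step 10: x=[2.5639] v=[-0.7723]
Step 11: x=[2.3387] v=[-0.7507]
Step 12: x=[2.1261] v=[-0.7086]
Step 13: x=[1.9320] v=[-0.6471]
Step 14: x=[1.7617] v=[-0.5678]
Step 15: x=[1.6198] v=[-0.4730]
Step 16: x=[1.5102] v=[-0.3652]
Step 17: x=[1.4360] v=[-0.2475]
Step 18: x=[1.3991] v=[-0.1230]
Step 19: x=[1.4006] v=[0.0049]
First v>=0 after going negative at step 19, time=5.7000

Answer: 5.7000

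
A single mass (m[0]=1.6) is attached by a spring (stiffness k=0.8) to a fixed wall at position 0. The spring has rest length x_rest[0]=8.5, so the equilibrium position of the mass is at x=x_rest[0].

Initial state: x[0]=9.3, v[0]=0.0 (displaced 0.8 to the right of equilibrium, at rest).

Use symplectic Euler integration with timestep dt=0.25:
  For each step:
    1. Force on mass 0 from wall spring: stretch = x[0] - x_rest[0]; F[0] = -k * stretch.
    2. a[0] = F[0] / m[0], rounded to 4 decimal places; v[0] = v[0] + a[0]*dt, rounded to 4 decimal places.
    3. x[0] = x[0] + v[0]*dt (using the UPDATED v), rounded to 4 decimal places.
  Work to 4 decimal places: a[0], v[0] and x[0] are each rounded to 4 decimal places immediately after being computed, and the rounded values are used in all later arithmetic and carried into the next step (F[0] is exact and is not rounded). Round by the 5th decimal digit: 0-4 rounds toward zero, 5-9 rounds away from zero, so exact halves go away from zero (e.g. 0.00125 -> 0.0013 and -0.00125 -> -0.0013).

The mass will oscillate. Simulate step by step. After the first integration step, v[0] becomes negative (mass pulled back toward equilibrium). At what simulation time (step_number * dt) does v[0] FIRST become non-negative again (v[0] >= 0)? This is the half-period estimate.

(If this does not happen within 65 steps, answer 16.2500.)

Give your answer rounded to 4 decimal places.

Step 0: x=[9.3000] v=[0.0000]
Step 1: x=[9.2750] v=[-0.1000]
Step 2: x=[9.2258] v=[-0.1969]
Step 3: x=[9.1539] v=[-0.2876]
Step 4: x=[9.0616] v=[-0.3694]
Step 5: x=[8.9517] v=[-0.4396]
Step 6: x=[8.8277] v=[-0.4961]
Step 7: x=[8.6934] v=[-0.5371]
Step 8: x=[8.5531] v=[-0.5613]
Step 9: x=[8.4111] v=[-0.5680]
Step 10: x=[8.2719] v=[-0.5569]
Step 11: x=[8.1398] v=[-0.5284]
Step 12: x=[8.0190] v=[-0.4834]
Step 13: x=[7.9132] v=[-0.4233]
Step 14: x=[7.8257] v=[-0.3500]
Step 15: x=[7.7593] v=[-0.2657]
Step 16: x=[7.7160] v=[-0.1731]
Step 17: x=[7.6972] v=[-0.0751]
Step 18: x=[7.7035] v=[0.0253]
First v>=0 after going negative at step 18, time=4.5000

Answer: 4.5000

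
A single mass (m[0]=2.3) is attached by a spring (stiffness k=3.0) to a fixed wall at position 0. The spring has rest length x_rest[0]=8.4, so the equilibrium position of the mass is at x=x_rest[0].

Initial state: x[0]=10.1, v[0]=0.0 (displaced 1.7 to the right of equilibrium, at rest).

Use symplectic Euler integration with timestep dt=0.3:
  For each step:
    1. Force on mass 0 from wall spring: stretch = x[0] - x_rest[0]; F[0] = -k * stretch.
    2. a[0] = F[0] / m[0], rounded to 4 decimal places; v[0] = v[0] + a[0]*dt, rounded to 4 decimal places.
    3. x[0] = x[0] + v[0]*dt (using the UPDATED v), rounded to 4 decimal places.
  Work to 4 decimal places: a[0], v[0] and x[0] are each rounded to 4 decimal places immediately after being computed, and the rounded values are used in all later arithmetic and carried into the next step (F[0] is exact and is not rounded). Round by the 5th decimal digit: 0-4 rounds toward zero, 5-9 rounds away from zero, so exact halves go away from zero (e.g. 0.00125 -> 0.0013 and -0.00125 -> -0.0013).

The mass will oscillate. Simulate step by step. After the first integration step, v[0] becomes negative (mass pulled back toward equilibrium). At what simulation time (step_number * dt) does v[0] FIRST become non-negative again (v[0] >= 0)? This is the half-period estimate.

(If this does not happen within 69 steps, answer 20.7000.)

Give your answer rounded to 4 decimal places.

Step 0: x=[10.1000] v=[0.0000]
Step 1: x=[9.9004] v=[-0.6652]
Step 2: x=[9.5247] v=[-1.2523]
Step 3: x=[9.0170] v=[-1.6924]
Step 4: x=[8.4369] v=[-1.9338]
Step 5: x=[7.8524] v=[-1.9482]
Step 6: x=[7.3322] v=[-1.7339]
Step 7: x=[6.9374] v=[-1.3161]
Step 8: x=[6.7143] v=[-0.7438]
Step 9: x=[6.6890] v=[-0.0842]
Step 10: x=[6.8646] v=[0.5853]
First v>=0 after going negative at step 10, time=3.0000

Answer: 3.0000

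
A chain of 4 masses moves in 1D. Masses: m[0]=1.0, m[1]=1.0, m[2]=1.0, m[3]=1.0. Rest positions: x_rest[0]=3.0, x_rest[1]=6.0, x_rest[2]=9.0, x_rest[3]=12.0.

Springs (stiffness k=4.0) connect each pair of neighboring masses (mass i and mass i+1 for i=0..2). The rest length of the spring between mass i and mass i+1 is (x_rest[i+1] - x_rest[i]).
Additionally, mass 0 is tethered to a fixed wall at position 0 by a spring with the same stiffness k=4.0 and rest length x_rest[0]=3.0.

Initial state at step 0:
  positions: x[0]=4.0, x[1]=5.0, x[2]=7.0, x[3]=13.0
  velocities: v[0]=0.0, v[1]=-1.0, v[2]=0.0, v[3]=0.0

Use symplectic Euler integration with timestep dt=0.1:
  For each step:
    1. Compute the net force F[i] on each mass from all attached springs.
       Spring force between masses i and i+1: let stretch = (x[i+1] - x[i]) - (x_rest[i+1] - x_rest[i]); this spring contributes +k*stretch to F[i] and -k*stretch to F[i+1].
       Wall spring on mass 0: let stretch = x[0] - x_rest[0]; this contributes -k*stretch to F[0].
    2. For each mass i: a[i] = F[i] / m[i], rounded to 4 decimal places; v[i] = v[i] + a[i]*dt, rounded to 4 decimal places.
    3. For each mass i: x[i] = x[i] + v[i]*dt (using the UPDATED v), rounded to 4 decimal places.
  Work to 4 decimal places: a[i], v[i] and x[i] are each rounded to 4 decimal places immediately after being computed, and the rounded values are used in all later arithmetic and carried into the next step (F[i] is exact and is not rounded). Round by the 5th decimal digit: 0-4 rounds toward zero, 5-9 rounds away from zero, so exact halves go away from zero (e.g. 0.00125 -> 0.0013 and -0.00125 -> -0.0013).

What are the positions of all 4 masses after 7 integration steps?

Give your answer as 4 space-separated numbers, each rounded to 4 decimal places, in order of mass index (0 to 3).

Answer: 1.7081 5.5515 9.6311 10.8236

Derivation:
Step 0: x=[4.0000 5.0000 7.0000 13.0000] v=[0.0000 -1.0000 0.0000 0.0000]
Step 1: x=[3.8800 4.9400 7.1600 12.8800] v=[-1.2000 -0.6000 1.6000 -1.2000]
Step 2: x=[3.6472 4.9264 7.4600 12.6512] v=[-2.3280 -0.1360 3.0000 -2.2880]
Step 3: x=[3.3197 4.9630 7.8663 12.3348] v=[-3.2752 0.3658 4.0630 -3.1645]
Step 4: x=[2.9251 5.0500 8.3352 11.9596] v=[-3.9458 0.8698 4.6891 -3.7519]
Step 5: x=[2.4985 5.1834 8.8177 11.5594] v=[-4.2659 1.3339 4.8248 -4.0017]
Step 6: x=[2.0794 5.3548 9.2645 11.1696] v=[-4.1913 1.7137 4.4678 -3.8984]
Step 7: x=[1.7081 5.5515 9.6311 10.8236] v=[-3.7129 1.9674 3.6660 -3.4604]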